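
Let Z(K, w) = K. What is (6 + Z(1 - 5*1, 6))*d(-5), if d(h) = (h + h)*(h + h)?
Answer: 200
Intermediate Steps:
d(h) = 4*h**2 (d(h) = (2*h)*(2*h) = 4*h**2)
(6 + Z(1 - 5*1, 6))*d(-5) = (6 + (1 - 5*1))*(4*(-5)**2) = (6 + (1 - 5))*(4*25) = (6 - 4)*100 = 2*100 = 200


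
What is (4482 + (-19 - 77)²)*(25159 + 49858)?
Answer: 1027582866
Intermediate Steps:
(4482 + (-19 - 77)²)*(25159 + 49858) = (4482 + (-96)²)*75017 = (4482 + 9216)*75017 = 13698*75017 = 1027582866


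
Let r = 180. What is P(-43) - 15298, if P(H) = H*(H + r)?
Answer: -21189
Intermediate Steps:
P(H) = H*(180 + H) (P(H) = H*(H + 180) = H*(180 + H))
P(-43) - 15298 = -43*(180 - 43) - 15298 = -43*137 - 15298 = -5891 - 15298 = -21189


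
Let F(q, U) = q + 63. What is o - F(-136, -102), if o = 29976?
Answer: 30049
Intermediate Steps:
F(q, U) = 63 + q
o - F(-136, -102) = 29976 - (63 - 136) = 29976 - 1*(-73) = 29976 + 73 = 30049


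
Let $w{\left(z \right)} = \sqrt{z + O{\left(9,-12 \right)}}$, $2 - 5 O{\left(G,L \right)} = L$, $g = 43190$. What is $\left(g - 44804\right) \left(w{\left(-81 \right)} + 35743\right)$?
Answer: $-57689202 - \frac{1614 i \sqrt{1955}}{5} \approx -5.7689 \cdot 10^{7} - 14273.0 i$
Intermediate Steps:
$O{\left(G,L \right)} = \frac{2}{5} - \frac{L}{5}$
$w{\left(z \right)} = \sqrt{\frac{14}{5} + z}$ ($w{\left(z \right)} = \sqrt{z + \left(\frac{2}{5} - - \frac{12}{5}\right)} = \sqrt{z + \left(\frac{2}{5} + \frac{12}{5}\right)} = \sqrt{z + \frac{14}{5}} = \sqrt{\frac{14}{5} + z}$)
$\left(g - 44804\right) \left(w{\left(-81 \right)} + 35743\right) = \left(43190 - 44804\right) \left(\frac{\sqrt{70 + 25 \left(-81\right)}}{5} + 35743\right) = - 1614 \left(\frac{\sqrt{70 - 2025}}{5} + 35743\right) = - 1614 \left(\frac{\sqrt{-1955}}{5} + 35743\right) = - 1614 \left(\frac{i \sqrt{1955}}{5} + 35743\right) = - 1614 \left(35743 + \frac{i \sqrt{1955}}{5}\right) = -57689202 - \frac{1614 i \sqrt{1955}}{5}$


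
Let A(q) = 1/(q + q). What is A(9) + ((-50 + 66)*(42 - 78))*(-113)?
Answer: 1171585/18 ≈ 65088.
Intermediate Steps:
A(q) = 1/(2*q)
A(9) + ((-50 + 66)*(42 - 78))*(-113) = (½)/9 + ((-50 + 66)*(42 - 78))*(-113) = (½)*(⅑) + (16*(-36))*(-113) = 1/18 - 576*(-113) = 1/18 + 65088 = 1171585/18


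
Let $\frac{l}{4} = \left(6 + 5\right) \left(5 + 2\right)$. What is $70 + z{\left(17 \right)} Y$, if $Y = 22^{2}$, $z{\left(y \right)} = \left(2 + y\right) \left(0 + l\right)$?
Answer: $2832438$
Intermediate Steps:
$l = 308$ ($l = 4 \left(6 + 5\right) \left(5 + 2\right) = 4 \cdot 11 \cdot 7 = 4 \cdot 77 = 308$)
$z{\left(y \right)} = 616 + 308 y$ ($z{\left(y \right)} = \left(2 + y\right) \left(0 + 308\right) = \left(2 + y\right) 308 = 616 + 308 y$)
$Y = 484$
$70 + z{\left(17 \right)} Y = 70 + \left(616 + 308 \cdot 17\right) 484 = 70 + \left(616 + 5236\right) 484 = 70 + 5852 \cdot 484 = 70 + 2832368 = 2832438$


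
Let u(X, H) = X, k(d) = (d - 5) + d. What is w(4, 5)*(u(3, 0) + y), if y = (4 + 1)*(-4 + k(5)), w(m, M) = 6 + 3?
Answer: 72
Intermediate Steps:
k(d) = -5 + 2*d (k(d) = (-5 + d) + d = -5 + 2*d)
w(m, M) = 9
y = 5 (y = (4 + 1)*(-4 + (-5 + 2*5)) = 5*(-4 + (-5 + 10)) = 5*(-4 + 5) = 5*1 = 5)
w(4, 5)*(u(3, 0) + y) = 9*(3 + 5) = 9*8 = 72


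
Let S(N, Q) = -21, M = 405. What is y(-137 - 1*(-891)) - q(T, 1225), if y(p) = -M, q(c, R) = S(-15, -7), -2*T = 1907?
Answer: -384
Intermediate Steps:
T = -1907/2 (T = -½*1907 = -1907/2 ≈ -953.50)
q(c, R) = -21
y(p) = -405 (y(p) = -1*405 = -405)
y(-137 - 1*(-891)) - q(T, 1225) = -405 - 1*(-21) = -405 + 21 = -384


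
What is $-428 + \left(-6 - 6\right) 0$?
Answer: $-428$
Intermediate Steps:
$-428 + \left(-6 - 6\right) 0 = -428 - 0 = -428 + 0 = -428$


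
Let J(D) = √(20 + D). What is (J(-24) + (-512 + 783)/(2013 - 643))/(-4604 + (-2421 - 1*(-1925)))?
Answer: -271/6987000 - I/2550 ≈ -3.8786e-5 - 0.00039216*I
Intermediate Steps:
(J(-24) + (-512 + 783)/(2013 - 643))/(-4604 + (-2421 - 1*(-1925))) = (√(20 - 24) + (-512 + 783)/(2013 - 643))/(-4604 + (-2421 - 1*(-1925))) = (√(-4) + 271/1370)/(-4604 + (-2421 + 1925)) = (2*I + 271*(1/1370))/(-4604 - 496) = (2*I + 271/1370)/(-5100) = (271/1370 + 2*I)*(-1/5100) = -271/6987000 - I/2550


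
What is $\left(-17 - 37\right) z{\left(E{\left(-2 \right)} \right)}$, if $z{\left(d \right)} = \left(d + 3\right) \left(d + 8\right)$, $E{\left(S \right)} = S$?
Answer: $-324$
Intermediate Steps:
$z{\left(d \right)} = \left(3 + d\right) \left(8 + d\right)$
$\left(-17 - 37\right) z{\left(E{\left(-2 \right)} \right)} = \left(-17 - 37\right) \left(24 + \left(-2\right)^{2} + 11 \left(-2\right)\right) = - 54 \left(24 + 4 - 22\right) = \left(-54\right) 6 = -324$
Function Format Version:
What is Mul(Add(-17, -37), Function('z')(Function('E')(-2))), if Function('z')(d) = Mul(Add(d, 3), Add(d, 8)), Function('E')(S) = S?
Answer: -324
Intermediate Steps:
Function('z')(d) = Mul(Add(3, d), Add(8, d))
Mul(Add(-17, -37), Function('z')(Function('E')(-2))) = Mul(Add(-17, -37), Add(24, Pow(-2, 2), Mul(11, -2))) = Mul(-54, Add(24, 4, -22)) = Mul(-54, 6) = -324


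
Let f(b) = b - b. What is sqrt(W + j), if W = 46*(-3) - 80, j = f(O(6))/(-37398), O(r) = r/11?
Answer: I*sqrt(218) ≈ 14.765*I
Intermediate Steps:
O(r) = r/11 (O(r) = r*(1/11) = r/11)
f(b) = 0
j = 0 (j = 0/(-37398) = 0*(-1/37398) = 0)
W = -218 (W = -138 - 80 = -218)
sqrt(W + j) = sqrt(-218 + 0) = sqrt(-218) = I*sqrt(218)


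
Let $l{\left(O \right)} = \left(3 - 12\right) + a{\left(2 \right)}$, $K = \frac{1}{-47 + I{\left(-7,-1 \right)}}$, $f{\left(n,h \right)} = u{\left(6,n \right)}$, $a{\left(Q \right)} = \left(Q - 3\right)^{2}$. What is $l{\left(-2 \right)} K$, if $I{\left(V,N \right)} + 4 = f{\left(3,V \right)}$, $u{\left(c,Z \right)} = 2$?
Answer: $\frac{8}{49} \approx 0.16327$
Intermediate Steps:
$a{\left(Q \right)} = \left(-3 + Q\right)^{2}$
$f{\left(n,h \right)} = 2$
$I{\left(V,N \right)} = -2$ ($I{\left(V,N \right)} = -4 + 2 = -2$)
$K = - \frac{1}{49}$ ($K = \frac{1}{-47 - 2} = \frac{1}{-49} = - \frac{1}{49} \approx -0.020408$)
$l{\left(O \right)} = -8$ ($l{\left(O \right)} = \left(3 - 12\right) + \left(-3 + 2\right)^{2} = -9 + \left(-1\right)^{2} = -9 + 1 = -8$)
$l{\left(-2 \right)} K = \left(-8\right) \left(- \frac{1}{49}\right) = \frac{8}{49}$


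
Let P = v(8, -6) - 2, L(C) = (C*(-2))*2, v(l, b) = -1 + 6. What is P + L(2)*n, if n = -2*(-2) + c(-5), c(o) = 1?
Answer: -37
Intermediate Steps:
v(l, b) = 5
L(C) = -4*C (L(C) = -2*C*2 = -4*C)
n = 5 (n = -2*(-2) + 1 = 4 + 1 = 5)
P = 3 (P = 5 - 2 = 3)
P + L(2)*n = 3 - 4*2*5 = 3 - 8*5 = 3 - 40 = -37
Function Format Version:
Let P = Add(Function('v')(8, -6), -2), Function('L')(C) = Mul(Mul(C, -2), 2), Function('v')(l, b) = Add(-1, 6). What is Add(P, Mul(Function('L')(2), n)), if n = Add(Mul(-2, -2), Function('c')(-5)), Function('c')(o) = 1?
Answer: -37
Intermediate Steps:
Function('v')(l, b) = 5
Function('L')(C) = Mul(-4, C) (Function('L')(C) = Mul(Mul(-2, C), 2) = Mul(-4, C))
n = 5 (n = Add(Mul(-2, -2), 1) = Add(4, 1) = 5)
P = 3 (P = Add(5, -2) = 3)
Add(P, Mul(Function('L')(2), n)) = Add(3, Mul(Mul(-4, 2), 5)) = Add(3, Mul(-8, 5)) = Add(3, -40) = -37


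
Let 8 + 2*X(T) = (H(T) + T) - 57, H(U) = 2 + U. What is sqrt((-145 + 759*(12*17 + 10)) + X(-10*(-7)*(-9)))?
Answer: sqrt(646478)/2 ≈ 402.02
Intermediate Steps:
X(T) = -63/2 + T (X(T) = -4 + (((2 + T) + T) - 57)/2 = -4 + ((2 + 2*T) - 57)/2 = -4 + (-55 + 2*T)/2 = -4 + (-55/2 + T) = -63/2 + T)
sqrt((-145 + 759*(12*17 + 10)) + X(-10*(-7)*(-9))) = sqrt((-145 + 759*(12*17 + 10)) + (-63/2 - 10*(-7)*(-9))) = sqrt((-145 + 759*(204 + 10)) + (-63/2 + 70*(-9))) = sqrt((-145 + 759*214) + (-63/2 - 630)) = sqrt((-145 + 162426) - 1323/2) = sqrt(162281 - 1323/2) = sqrt(323239/2) = sqrt(646478)/2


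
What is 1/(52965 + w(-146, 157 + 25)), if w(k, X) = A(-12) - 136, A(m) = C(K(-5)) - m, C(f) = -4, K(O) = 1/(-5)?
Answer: 1/52837 ≈ 1.8926e-5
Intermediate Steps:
K(O) = -⅕
A(m) = -4 - m
w(k, X) = -128 (w(k, X) = (-4 - 1*(-12)) - 136 = (-4 + 12) - 136 = 8 - 136 = -128)
1/(52965 + w(-146, 157 + 25)) = 1/(52965 - 128) = 1/52837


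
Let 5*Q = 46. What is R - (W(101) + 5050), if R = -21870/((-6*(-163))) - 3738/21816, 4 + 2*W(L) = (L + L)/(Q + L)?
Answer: -1656132998323/326560068 ≈ -5071.5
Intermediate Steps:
Q = 46/5 (Q = (1/5)*46 = 46/5 ≈ 9.2000)
W(L) = -2 + L/(46/5 + L) (W(L) = -2 + ((L + L)/(46/5 + L))/2 = -2 + ((2*L)/(46/5 + L))/2 = -2 + (2*L/(46/5 + L))/2 = -2 + L/(46/5 + L))
R = -13354769/592668 (R = -21870/978 - 3738*1/21816 = -21870*1/978 - 623/3636 = -3645/163 - 623/3636 = -13354769/592668 ≈ -22.533)
R - (W(101) + 5050) = -13354769/592668 - ((-92 - 5*101)/(46 + 5*101) + 5050) = -13354769/592668 - ((-92 - 505)/(46 + 505) + 5050) = -13354769/592668 - (-597/551 + 5050) = -13354769/592668 - 1*2781953/551 = -13354769/592668 - 2781953/551 = -1656132998323/326560068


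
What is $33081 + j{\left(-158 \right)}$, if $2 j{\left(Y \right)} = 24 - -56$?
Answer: $33121$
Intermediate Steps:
$j{\left(Y \right)} = 40$ ($j{\left(Y \right)} = \frac{24 - -56}{2} = \frac{24 + 56}{2} = \frac{1}{2} \cdot 80 = 40$)
$33081 + j{\left(-158 \right)} = 33081 + 40 = 33121$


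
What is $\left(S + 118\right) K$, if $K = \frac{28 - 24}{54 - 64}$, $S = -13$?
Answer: $-42$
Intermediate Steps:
$K = - \frac{2}{5}$ ($K = \frac{4}{-10} = 4 \left(- \frac{1}{10}\right) = - \frac{2}{5} \approx -0.4$)
$\left(S + 118\right) K = \left(-13 + 118\right) \left(- \frac{2}{5}\right) = 105 \left(- \frac{2}{5}\right) = -42$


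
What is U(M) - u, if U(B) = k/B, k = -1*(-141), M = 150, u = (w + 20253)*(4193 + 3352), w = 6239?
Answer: -9994106953/50 ≈ -1.9988e+8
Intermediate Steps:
u = 199882140 (u = (6239 + 20253)*(4193 + 3352) = 26492*7545 = 199882140)
k = 141
U(B) = 141/B
U(M) - u = 141/150 - 1*199882140 = 141*(1/150) - 199882140 = 47/50 - 199882140 = -9994106953/50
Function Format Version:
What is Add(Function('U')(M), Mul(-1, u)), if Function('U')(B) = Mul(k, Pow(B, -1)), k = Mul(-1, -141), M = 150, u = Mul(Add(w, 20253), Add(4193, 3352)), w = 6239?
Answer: Rational(-9994106953, 50) ≈ -1.9988e+8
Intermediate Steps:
u = 199882140 (u = Mul(Add(6239, 20253), Add(4193, 3352)) = Mul(26492, 7545) = 199882140)
k = 141
Function('U')(B) = Mul(141, Pow(B, -1))
Add(Function('U')(M), Mul(-1, u)) = Add(Mul(141, Pow(150, -1)), Mul(-1, 199882140)) = Add(Mul(141, Rational(1, 150)), -199882140) = Add(Rational(47, 50), -199882140) = Rational(-9994106953, 50)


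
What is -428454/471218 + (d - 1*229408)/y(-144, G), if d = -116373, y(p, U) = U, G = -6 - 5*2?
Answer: 81465687997/3769744 ≈ 21610.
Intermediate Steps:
G = -16 (G = -6 - 10 = -16)
-428454/471218 + (d - 1*229408)/y(-144, G) = -428454/471218 + (-116373 - 1*229408)/(-16) = -428454*1/471218 + (-116373 - 229408)*(-1/16) = -214227/235609 - 345781*(-1/16) = -214227/235609 + 345781/16 = 81465687997/3769744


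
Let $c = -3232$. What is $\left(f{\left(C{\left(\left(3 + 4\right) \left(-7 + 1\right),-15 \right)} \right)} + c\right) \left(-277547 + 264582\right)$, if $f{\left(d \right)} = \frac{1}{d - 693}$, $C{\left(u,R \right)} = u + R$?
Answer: $\frac{6285434593}{150} \approx 4.1903 \cdot 10^{7}$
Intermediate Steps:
$C{\left(u,R \right)} = R + u$
$f{\left(d \right)} = \frac{1}{-693 + d}$
$\left(f{\left(C{\left(\left(3 + 4\right) \left(-7 + 1\right),-15 \right)} \right)} + c\right) \left(-277547 + 264582\right) = \left(\frac{1}{-693 + \left(-15 + \left(3 + 4\right) \left(-7 + 1\right)\right)} - 3232\right) \left(-277547 + 264582\right) = \left(\frac{1}{-693 + \left(-15 + 7 \left(-6\right)\right)} - 3232\right) \left(-12965\right) = \left(\frac{1}{-693 - 57} - 3232\right) \left(-12965\right) = \left(\frac{1}{-750} - 3232\right) \left(-12965\right) = \left(- \frac{1}{750} - 3232\right) \left(-12965\right) = \left(- \frac{2424001}{750}\right) \left(-12965\right) = \frac{6285434593}{150}$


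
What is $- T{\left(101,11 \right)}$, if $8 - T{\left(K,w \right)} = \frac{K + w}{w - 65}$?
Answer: $- \frac{272}{27} \approx -10.074$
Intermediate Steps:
$T{\left(K,w \right)} = 8 - \frac{K + w}{-65 + w}$ ($T{\left(K,w \right)} = 8 - \frac{K + w}{w - 65} = 8 - \frac{K + w}{-65 + w}$)
$- T{\left(101,11 \right)} = - \frac{-520 - 101 + 7 \cdot 11}{-65 + 11} = - \frac{-520 - 101 + 77}{-54} = - \frac{\left(-1\right) \left(-544\right)}{54} = \left(-1\right) \frac{272}{27} = - \frac{272}{27}$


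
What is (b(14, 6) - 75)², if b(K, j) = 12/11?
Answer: 660969/121 ≈ 5462.6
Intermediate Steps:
b(K, j) = 12/11 (b(K, j) = 12*(1/11) = 12/11)
(b(14, 6) - 75)² = (12/11 - 75)² = (-813/11)² = 660969/121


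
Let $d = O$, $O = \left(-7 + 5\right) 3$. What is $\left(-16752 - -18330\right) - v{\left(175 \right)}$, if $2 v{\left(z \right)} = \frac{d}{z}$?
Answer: $\frac{276153}{175} \approx 1578.0$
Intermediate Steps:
$O = -6$ ($O = \left(-2\right) 3 = -6$)
$d = -6$
$v{\left(z \right)} = - \frac{3}{z}$ ($v{\left(z \right)} = \frac{\left(-6\right) \frac{1}{z}}{2} = - \frac{3}{z}$)
$\left(-16752 - -18330\right) - v{\left(175 \right)} = \left(-16752 - -18330\right) - - \frac{3}{175} = \left(-16752 + 18330\right) - \left(-3\right) \frac{1}{175} = 1578 - - \frac{3}{175} = 1578 + \frac{3}{175} = \frac{276153}{175}$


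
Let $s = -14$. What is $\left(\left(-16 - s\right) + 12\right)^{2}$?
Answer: $100$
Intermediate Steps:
$\left(\left(-16 - s\right) + 12\right)^{2} = \left(\left(-16 - -14\right) + 12\right)^{2} = \left(\left(-16 + 14\right) + 12\right)^{2} = \left(-2 + 12\right)^{2} = 10^{2} = 100$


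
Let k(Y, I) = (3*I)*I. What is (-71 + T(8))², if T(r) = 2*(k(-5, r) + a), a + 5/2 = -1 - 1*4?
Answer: 88804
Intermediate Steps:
a = -15/2 (a = -5/2 + (-1 - 1*4) = -5/2 + (-1 - 4) = -5/2 - 5 = -15/2 ≈ -7.5000)
k(Y, I) = 3*I²
T(r) = -15 + 6*r² (T(r) = 2*(3*r² - 15/2) = 2*(-15/2 + 3*r²) = -15 + 6*r²)
(-71 + T(8))² = (-71 + (-15 + 6*8²))² = (-71 + (-15 + 6*64))² = (-71 + (-15 + 384))² = (-71 + 369)² = 298² = 88804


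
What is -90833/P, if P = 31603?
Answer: -90833/31603 ≈ -2.8742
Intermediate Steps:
-90833/P = -90833/31603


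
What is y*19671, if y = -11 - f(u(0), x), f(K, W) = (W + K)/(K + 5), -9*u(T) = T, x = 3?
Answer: -1140918/5 ≈ -2.2818e+5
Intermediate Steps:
u(T) = -T/9
f(K, W) = (K + W)/(5 + K)
y = -58/5 (y = -11 - (-⅑*0 + 3)/(5 - ⅑*0) = -11 - (0 + 3)/(5 + 0) = -11 - 3/5 = -11 - 1*⅗ = -11 - ⅗ = -58/5 ≈ -11.600)
y*19671 = -58/5*19671 = -1140918/5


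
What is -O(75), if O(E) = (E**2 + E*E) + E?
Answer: -11325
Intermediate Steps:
O(E) = E + 2*E**2 (O(E) = (E**2 + E**2) + E = 2*E**2 + E = E + 2*E**2)
-O(75) = -75*(1 + 2*75) = -75*(1 + 150) = -75*151 = -1*11325 = -11325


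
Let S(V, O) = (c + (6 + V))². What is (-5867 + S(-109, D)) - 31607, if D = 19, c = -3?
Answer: -26238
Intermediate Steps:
S(V, O) = (3 + V)² (S(V, O) = (-3 + (6 + V))² = (3 + V)²)
(-5867 + S(-109, D)) - 31607 = (-5867 + (3 - 109)²) - 31607 = (-5867 + (-106)²) - 31607 = (-5867 + 11236) - 31607 = 5369 - 31607 = -26238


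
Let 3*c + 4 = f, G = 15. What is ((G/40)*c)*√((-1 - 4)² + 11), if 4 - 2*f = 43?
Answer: -141/8 ≈ -17.625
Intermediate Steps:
f = -39/2 (f = 2 - ½*43 = 2 - 43/2 = -39/2 ≈ -19.500)
c = -47/6 (c = -4/3 + (⅓)*(-39/2) = -4/3 - 13/2 = -47/6 ≈ -7.8333)
((G/40)*c)*√((-1 - 4)² + 11) = ((15/40)*(-47/6))*√((-1 - 4)² + 11) = ((15*(1/40))*(-47/6))*√((-5)² + 11) = ((3/8)*(-47/6))*√(25 + 11) = -47*√36/16 = -47/16*6 = -141/8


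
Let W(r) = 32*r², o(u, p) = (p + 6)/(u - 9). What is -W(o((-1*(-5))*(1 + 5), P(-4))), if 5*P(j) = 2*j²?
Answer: -123008/11025 ≈ -11.157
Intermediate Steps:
P(j) = 2*j²/5 (P(j) = (2*j²)/5 = 2*j²/5)
o(u, p) = (6 + p)/(-9 + u)
-W(o((-1*(-5))*(1 + 5), P(-4))) = -32*((6 + (⅖)*(-4)²)/(-9 + (-1*(-5))*(1 + 5)))² = -32*((6 + (⅖)*16)/(-9 + 5*6))² = -32*((6 + 32/5)/(-9 + 30))² = -32*((62/5)/21)² = -32*((1/21)*(62/5))² = -32*(62/105)² = -32*3844/11025 = -1*123008/11025 = -123008/11025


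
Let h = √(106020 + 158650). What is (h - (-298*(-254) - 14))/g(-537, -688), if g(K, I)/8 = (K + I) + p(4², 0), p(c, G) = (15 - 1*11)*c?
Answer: 12613/1548 - √264670/9288 ≈ 8.0925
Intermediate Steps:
h = √264670 ≈ 514.46
p(c, G) = 4*c (p(c, G) = (15 - 11)*c = 4*c)
g(K, I) = 512 + 8*I + 8*K (g(K, I) = 8*((K + I) + 4*4²) = 8*((I + K) + 4*16) = 8*((I + K) + 64) = 8*(64 + I + K) = 512 + 8*I + 8*K)
(h - (-298*(-254) - 14))/g(-537, -688) = (√264670 - (-298*(-254) - 14))/(512 + 8*(-688) + 8*(-537)) = (√264670 - (75692 - 14))/(512 - 5504 - 4296) = (√264670 - 1*75678)/(-9288) = (√264670 - 75678)*(-1/9288) = (-75678 + √264670)*(-1/9288) = 12613/1548 - √264670/9288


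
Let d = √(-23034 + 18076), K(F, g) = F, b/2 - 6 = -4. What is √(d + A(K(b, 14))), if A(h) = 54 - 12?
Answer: √(42 + I*√4958) ≈ 7.8736 + 4.4715*I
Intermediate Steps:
b = 4 (b = 12 + 2*(-4) = 12 - 8 = 4)
A(h) = 42
d = I*√4958 (d = √(-4958) = I*√4958 ≈ 70.413*I)
√(d + A(K(b, 14))) = √(I*√4958 + 42) = √(42 + I*√4958)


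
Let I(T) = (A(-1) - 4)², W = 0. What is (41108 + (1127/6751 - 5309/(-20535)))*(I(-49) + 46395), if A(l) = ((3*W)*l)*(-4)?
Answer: 264493244521197224/138631785 ≈ 1.9079e+9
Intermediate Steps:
A(l) = 0 (A(l) = ((3*0)*l)*(-4) = (0*l)*(-4) = 0*(-4) = 0)
I(T) = 16 (I(T) = (0 - 4)² = (-4)² = 16)
(41108 + (1127/6751 - 5309/(-20535)))*(I(-49) + 46395) = (41108 + (1127/6751 - 5309/(-20535)))*(16 + 46395) = (41108 + (1127*(1/6751) - 5309*(-1/20535)))*46411 = (41108 + (1127/6751 + 5309/20535))*46411 = (41108 + 58984004/138631785)*46411 = (5698934401784/138631785)*46411 = 264493244521197224/138631785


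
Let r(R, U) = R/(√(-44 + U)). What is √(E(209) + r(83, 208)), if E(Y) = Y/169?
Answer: √(1405316 + 1150214*√41)/1066 ≈ 2.7781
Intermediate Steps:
E(Y) = Y/169 (E(Y) = Y*(1/169) = Y/169)
r(R, U) = R/√(-44 + U)
√(E(209) + r(83, 208)) = √((1/169)*209 + 83/√(-44 + 208)) = √(209/169 + 83/√164) = √(209/169 + 83*(√41/82)) = √(209/169 + 83*√41/82)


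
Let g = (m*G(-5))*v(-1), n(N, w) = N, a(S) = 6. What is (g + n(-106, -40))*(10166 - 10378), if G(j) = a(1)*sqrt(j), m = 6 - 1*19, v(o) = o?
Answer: 22472 - 16536*I*sqrt(5) ≈ 22472.0 - 36976.0*I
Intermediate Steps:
m = -13 (m = 6 - 19 = -13)
G(j) = 6*sqrt(j)
g = 78*I*sqrt(5) (g = -78*sqrt(-5)*(-1) = -78*I*sqrt(5)*(-1) = 78*I*sqrt(5) ≈ 174.41*I)
(g + n(-106, -40))*(10166 - 10378) = (78*I*sqrt(5) - 106)*(10166 - 10378) = (-106 + 78*I*sqrt(5))*(-212) = 22472 - 16536*I*sqrt(5)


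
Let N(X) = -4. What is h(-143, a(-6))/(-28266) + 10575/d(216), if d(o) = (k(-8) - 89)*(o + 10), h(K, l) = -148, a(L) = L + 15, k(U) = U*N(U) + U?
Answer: -29673883/41522754 ≈ -0.71464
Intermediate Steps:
k(U) = -3*U (k(U) = U*(-4) + U = -4*U + U = -3*U)
a(L) = 15 + L
d(o) = -650 - 65*o (d(o) = (-3*(-8) - 89)*(o + 10) = (24 - 89)*(10 + o) = -65*(10 + o) = -650 - 65*o)
h(-143, a(-6))/(-28266) + 10575/d(216) = -148/(-28266) + 10575/(-650 - 65*216) = -148*(-1/28266) + 10575/(-650 - 14040) = 74/14133 + 10575/(-14690) = 74/14133 + 10575*(-1/14690) = 74/14133 - 2115/2938 = -29673883/41522754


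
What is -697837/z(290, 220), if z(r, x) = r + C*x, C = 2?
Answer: -697837/730 ≈ -955.94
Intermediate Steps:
z(r, x) = r + 2*x
-697837/z(290, 220) = -697837/(290 + 2*220) = -697837/(290 + 440) = -697837/730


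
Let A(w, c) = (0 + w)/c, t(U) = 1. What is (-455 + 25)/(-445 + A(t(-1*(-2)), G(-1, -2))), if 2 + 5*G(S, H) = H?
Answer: 344/357 ≈ 0.96358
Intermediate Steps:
G(S, H) = -⅖ + H/5
A(w, c) = w/c
(-455 + 25)/(-445 + A(t(-1*(-2)), G(-1, -2))) = (-455 + 25)/(-445 + 1/(-⅖ + (⅕)*(-2))) = -430/(-445 + 1/(-⅖ - ⅖)) = -430/(-445 + 1/(-⅘)) = -430/(-445 + 1*(-5/4)) = -430/(-445 - 5/4) = -430/(-1785/4) = -430*(-4/1785) = 344/357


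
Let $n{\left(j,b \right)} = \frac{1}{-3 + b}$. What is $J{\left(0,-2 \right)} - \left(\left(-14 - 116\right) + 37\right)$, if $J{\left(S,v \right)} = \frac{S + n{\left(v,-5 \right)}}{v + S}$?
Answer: $\frac{1489}{16} \approx 93.063$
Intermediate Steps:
$J{\left(S,v \right)} = \frac{- \frac{1}{8} + S}{S + v}$ ($J{\left(S,v \right)} = \frac{S + \frac{1}{-3 - 5}}{v + S} = \frac{S + \frac{1}{-8}}{S + v} = \frac{S - \frac{1}{8}}{S + v} = \frac{- \frac{1}{8} + S}{S + v}$)
$J{\left(0,-2 \right)} - \left(\left(-14 - 116\right) + 37\right) = \frac{- \frac{1}{8} + 0}{0 - 2} - \left(\left(-14 - 116\right) + 37\right) = \frac{1}{-2} \left(- \frac{1}{8}\right) - \left(-130 + 37\right) = \left(- \frac{1}{2}\right) \left(- \frac{1}{8}\right) - -93 = \frac{1}{16} + 93 = \frac{1489}{16}$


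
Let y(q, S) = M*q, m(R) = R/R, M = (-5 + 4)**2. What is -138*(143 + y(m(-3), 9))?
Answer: -19872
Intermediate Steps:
M = 1 (M = (-1)**2 = 1)
m(R) = 1
y(q, S) = q (y(q, S) = 1*q = q)
-138*(143 + y(m(-3), 9)) = -138*(143 + 1) = -138*144 = -19872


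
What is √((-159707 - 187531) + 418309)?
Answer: √71071 ≈ 266.59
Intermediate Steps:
√((-159707 - 187531) + 418309) = √(-347238 + 418309) = √71071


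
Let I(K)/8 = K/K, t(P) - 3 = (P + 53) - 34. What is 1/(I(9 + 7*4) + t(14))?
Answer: 1/44 ≈ 0.022727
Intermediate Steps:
t(P) = 22 + P (t(P) = 3 + ((P + 53) - 34) = 3 + ((53 + P) - 34) = 3 + (19 + P) = 22 + P)
I(K) = 8 (I(K) = 8*(K/K) = 8*1 = 8)
1/(I(9 + 7*4) + t(14)) = 1/(8 + (22 + 14)) = 1/(8 + 36) = 1/44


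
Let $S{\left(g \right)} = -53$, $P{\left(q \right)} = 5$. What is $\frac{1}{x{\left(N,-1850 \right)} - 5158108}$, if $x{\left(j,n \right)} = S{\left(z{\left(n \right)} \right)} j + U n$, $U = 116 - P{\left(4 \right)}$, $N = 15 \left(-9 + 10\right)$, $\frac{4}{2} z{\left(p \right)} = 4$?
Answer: $- \frac{1}{5364253} \approx -1.8642 \cdot 10^{-7}$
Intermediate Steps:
$z{\left(p \right)} = 2$ ($z{\left(p \right)} = \frac{1}{2} \cdot 4 = 2$)
$N = 15$ ($N = 15 \cdot 1 = 15$)
$U = 111$ ($U = 116 - 5 = 111$)
$x{\left(j,n \right)} = - 53 j + 111 n$
$\frac{1}{x{\left(N,-1850 \right)} - 5158108} = \frac{1}{\left(\left(-53\right) 15 + 111 \left(-1850\right)\right) - 5158108} = \frac{1}{\left(-795 - 205350\right) - 5158108} = \frac{1}{-206145 - 5158108} = \frac{1}{-5364253} = - \frac{1}{5364253}$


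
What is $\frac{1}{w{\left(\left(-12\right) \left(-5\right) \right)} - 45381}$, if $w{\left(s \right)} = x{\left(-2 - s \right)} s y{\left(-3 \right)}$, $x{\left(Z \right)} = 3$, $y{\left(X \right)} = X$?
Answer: $- \frac{1}{45921} \approx -2.1777 \cdot 10^{-5}$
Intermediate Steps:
$w{\left(s \right)} = - 9 s$ ($w{\left(s \right)} = 3 s \left(-3\right) = - 9 s$)
$\frac{1}{w{\left(\left(-12\right) \left(-5\right) \right)} - 45381} = \frac{1}{- 9 \left(\left(-12\right) \left(-5\right)\right) - 45381} = \frac{1}{\left(-9\right) 60 - 45381} = \frac{1}{-540 - 45381} = \frac{1}{-45921} = - \frac{1}{45921}$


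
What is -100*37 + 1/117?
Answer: -432899/117 ≈ -3700.0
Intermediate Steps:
-100*37 + 1/117 = -3700 + 1/117 = -432899/117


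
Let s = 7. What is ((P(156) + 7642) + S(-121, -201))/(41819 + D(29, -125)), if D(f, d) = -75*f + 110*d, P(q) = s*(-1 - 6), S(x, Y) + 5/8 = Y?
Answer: 59131/207152 ≈ 0.28545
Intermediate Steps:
S(x, Y) = -5/8 + Y
P(q) = -49 (P(q) = 7*(-1 - 6) = 7*(-7) = -49)
((P(156) + 7642) + S(-121, -201))/(41819 + D(29, -125)) = ((-49 + 7642) + (-5/8 - 201))/(41819 + (-75*29 + 110*(-125))) = (7593 - 1613/8)/(41819 + (-2175 - 13750)) = 59131/(8*(41819 - 15925)) = (59131/8)/25894 = (59131/8)*(1/25894) = 59131/207152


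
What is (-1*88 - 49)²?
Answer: 18769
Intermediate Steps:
(-1*88 - 49)² = (-88 - 49)² = (-137)² = 18769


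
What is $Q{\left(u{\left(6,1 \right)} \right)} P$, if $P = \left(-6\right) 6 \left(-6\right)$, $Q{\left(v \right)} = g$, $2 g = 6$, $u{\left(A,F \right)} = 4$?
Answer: $648$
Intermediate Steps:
$g = 3$ ($g = \frac{1}{2} \cdot 6 = 3$)
$Q{\left(v \right)} = 3$
$P = 216$ ($P = \left(-36\right) \left(-6\right) = 216$)
$Q{\left(u{\left(6,1 \right)} \right)} P = 3 \cdot 216 = 648$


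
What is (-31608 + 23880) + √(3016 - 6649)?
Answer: -7728 + I*√3633 ≈ -7728.0 + 60.274*I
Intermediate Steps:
(-31608 + 23880) + √(3016 - 6649) = -7728 + √(-3633) = -7728 + I*√3633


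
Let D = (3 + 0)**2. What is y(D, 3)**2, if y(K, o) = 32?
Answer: 1024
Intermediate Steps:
D = 9 (D = 3**2 = 9)
y(D, 3)**2 = 32**2 = 1024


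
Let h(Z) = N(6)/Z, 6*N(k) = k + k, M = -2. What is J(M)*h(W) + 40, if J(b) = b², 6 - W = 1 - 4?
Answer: 368/9 ≈ 40.889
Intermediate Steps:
W = 9 (W = 6 - (1 - 4) = 6 - 1*(-3) = 6 + 3 = 9)
N(k) = k/3 (N(k) = (k + k)/6 = (2*k)/6 = k/3)
h(Z) = 2/Z (h(Z) = ((⅓)*6)/Z = 2/Z)
J(M)*h(W) + 40 = (-2)²*(2/9) + 40 = 4*(2*(⅑)) + 40 = 4*(2/9) + 40 = 8/9 + 40 = 368/9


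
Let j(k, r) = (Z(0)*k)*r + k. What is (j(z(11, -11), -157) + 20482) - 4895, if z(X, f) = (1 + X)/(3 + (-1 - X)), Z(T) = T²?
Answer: 46757/3 ≈ 15586.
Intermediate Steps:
z(X, f) = (1 + X)/(2 - X)
j(k, r) = k (j(k, r) = (0²*k)*r + k = (0*k)*r + k = 0*r + k = 0 + k = k)
(j(z(11, -11), -157) + 20482) - 4895 = ((-1 - 1*11)/(-2 + 11) + 20482) - 4895 = ((-1 - 11)/9 + 20482) - 4895 = ((⅑)*(-12) + 20482) - 4895 = (-4/3 + 20482) - 4895 = 61442/3 - 4895 = 46757/3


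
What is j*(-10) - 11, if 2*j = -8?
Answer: 29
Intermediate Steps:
j = -4 (j = (½)*(-8) = -4)
j*(-10) - 11 = -4*(-10) - 11 = 40 - 11 = 29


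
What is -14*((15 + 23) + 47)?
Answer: -1190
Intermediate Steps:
-14*((15 + 23) + 47) = -14*(38 + 47) = -14*85 = -1190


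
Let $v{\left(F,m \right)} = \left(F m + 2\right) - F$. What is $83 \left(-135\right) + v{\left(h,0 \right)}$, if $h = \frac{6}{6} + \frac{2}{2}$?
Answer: $-11205$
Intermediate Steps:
$h = 2$ ($h = 6 \cdot \frac{1}{6} + 2 \cdot \frac{1}{2} = 1 + 1 = 2$)
$v{\left(F,m \right)} = 2 - F + F m$ ($v{\left(F,m \right)} = \left(2 + F m\right) - F = 2 - F + F m$)
$83 \left(-135\right) + v{\left(h,0 \right)} = 83 \left(-135\right) + \left(2 - 2 + 2 \cdot 0\right) = -11205 + \left(2 - 2 + 0\right) = -11205 + 0 = -11205$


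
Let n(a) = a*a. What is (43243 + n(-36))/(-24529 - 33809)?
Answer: -44539/58338 ≈ -0.76346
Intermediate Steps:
n(a) = a**2
(43243 + n(-36))/(-24529 - 33809) = (43243 + (-36)**2)/(-24529 - 33809) = (43243 + 1296)/(-58338) = 44539*(-1/58338) = -44539/58338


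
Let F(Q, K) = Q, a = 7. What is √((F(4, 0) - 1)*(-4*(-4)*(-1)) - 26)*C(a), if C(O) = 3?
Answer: 3*I*√74 ≈ 25.807*I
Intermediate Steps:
√((F(4, 0) - 1)*(-4*(-4)*(-1)) - 26)*C(a) = √((4 - 1)*(-4*(-4)*(-1)) - 26)*3 = √(3*(16*(-1)) - 26)*3 = √(3*(-16) - 26)*3 = √(-48 - 26)*3 = √(-74)*3 = (I*√74)*3 = 3*I*√74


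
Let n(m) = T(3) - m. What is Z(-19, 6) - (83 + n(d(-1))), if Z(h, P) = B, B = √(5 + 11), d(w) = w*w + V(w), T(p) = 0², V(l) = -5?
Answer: -83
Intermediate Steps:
T(p) = 0
d(w) = -5 + w² (d(w) = w*w - 5 = w² - 5 = -5 + w²)
B = 4 (B = √16 = 4)
Z(h, P) = 4
n(m) = -m (n(m) = 0 - m = -m)
Z(-19, 6) - (83 + n(d(-1))) = 4 - (83 - (-5 + (-1)²)) = 4 - (83 - (-5 + 1)) = 4 - (83 - 1*(-4)) = 4 - (83 + 4) = 4 - 1*87 = 4 - 87 = -83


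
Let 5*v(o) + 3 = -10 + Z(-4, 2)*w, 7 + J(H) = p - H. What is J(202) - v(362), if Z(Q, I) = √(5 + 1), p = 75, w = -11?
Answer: -657/5 + 11*√6/5 ≈ -126.01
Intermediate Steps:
Z(Q, I) = √6
J(H) = 68 - H (J(H) = -7 + (75 - H) = 68 - H)
v(o) = -13/5 - 11*√6/5 (v(o) = -⅗ + (-10 + √6*(-11))/5 = -⅗ + (-10 - 11*√6)/5 = -⅗ + (-2 - 11*√6/5) = -13/5 - 11*√6/5)
J(202) - v(362) = (68 - 1*202) - (-13/5 - 11*√6/5) = (68 - 202) + (13/5 + 11*√6/5) = -134 + (13/5 + 11*√6/5) = -657/5 + 11*√6/5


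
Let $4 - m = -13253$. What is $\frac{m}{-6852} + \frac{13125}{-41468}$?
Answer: $- \frac{1903791}{845651} \approx -2.2513$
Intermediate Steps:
$m = 13257$ ($m = 4 - -13253 = 4 + 13253 = 13257$)
$\frac{m}{-6852} + \frac{13125}{-41468} = \frac{13257}{-6852} + \frac{13125}{-41468} = 13257 \left(- \frac{1}{6852}\right) + 13125 \left(- \frac{1}{41468}\right) = - \frac{4419}{2284} - \frac{1875}{5924} = - \frac{1903791}{845651}$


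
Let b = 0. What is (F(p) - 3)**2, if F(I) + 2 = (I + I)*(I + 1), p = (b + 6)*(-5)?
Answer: 3010225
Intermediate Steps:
p = -30 (p = (0 + 6)*(-5) = 6*(-5) = -30)
F(I) = -2 + 2*I*(1 + I) (F(I) = -2 + (I + I)*(I + 1) = -2 + (2*I)*(1 + I) = -2 + 2*I*(1 + I))
(F(p) - 3)**2 = ((-2 + 2*(-30) + 2*(-30)**2) - 3)**2 = ((-2 - 60 + 2*900) - 3)**2 = ((-2 - 60 + 1800) - 3)**2 = (1738 - 3)**2 = 1735**2 = 3010225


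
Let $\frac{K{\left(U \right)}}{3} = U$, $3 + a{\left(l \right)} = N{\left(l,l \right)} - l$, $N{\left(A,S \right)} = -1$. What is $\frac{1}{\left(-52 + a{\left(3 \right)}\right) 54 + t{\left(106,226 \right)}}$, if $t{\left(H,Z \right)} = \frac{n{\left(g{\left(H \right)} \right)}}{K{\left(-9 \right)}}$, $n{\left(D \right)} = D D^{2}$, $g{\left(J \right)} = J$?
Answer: $- \frac{27}{1277038} \approx -2.1143 \cdot 10^{-5}$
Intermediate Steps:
$n{\left(D \right)} = D^{3}$
$a{\left(l \right)} = -4 - l$ ($a{\left(l \right)} = -3 - \left(1 + l\right) = -4 - l$)
$K{\left(U \right)} = 3 U$
$t{\left(H,Z \right)} = - \frac{H^{3}}{27}$ ($t{\left(H,Z \right)} = \frac{H^{3}}{3 \left(-9\right)} = \frac{H^{3}}{-27} = H^{3} \left(- \frac{1}{27}\right) = - \frac{H^{3}}{27}$)
$\frac{1}{\left(-52 + a{\left(3 \right)}\right) 54 + t{\left(106,226 \right)}} = \frac{1}{\left(-52 - 7\right) 54 - \frac{106^{3}}{27}} = \frac{1}{\left(-52 - 7\right) 54 - \frac{1191016}{27}} = \frac{1}{\left(-59\right) 54 - \frac{1191016}{27}} = \frac{1}{-3186 - \frac{1191016}{27}} = \frac{1}{- \frac{1277038}{27}} = - \frac{27}{1277038}$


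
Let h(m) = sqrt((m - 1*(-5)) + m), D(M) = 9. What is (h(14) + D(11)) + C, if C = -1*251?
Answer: -242 + sqrt(33) ≈ -236.26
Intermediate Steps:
C = -251
h(m) = sqrt(5 + 2*m) (h(m) = sqrt((m + 5) + m) = sqrt((5 + m) + m) = sqrt(5 + 2*m))
(h(14) + D(11)) + C = (sqrt(5 + 2*14) + 9) - 251 = (sqrt(5 + 28) + 9) - 251 = (sqrt(33) + 9) - 251 = (9 + sqrt(33)) - 251 = -242 + sqrt(33)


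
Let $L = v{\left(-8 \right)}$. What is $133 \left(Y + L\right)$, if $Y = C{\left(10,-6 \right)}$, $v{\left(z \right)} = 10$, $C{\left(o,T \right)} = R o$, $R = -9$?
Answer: $-10640$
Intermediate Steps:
$C{\left(o,T \right)} = - 9 o$
$L = 10$
$Y = -90$ ($Y = \left(-9\right) 10 = -90$)
$133 \left(Y + L\right) = 133 \left(-90 + 10\right) = 133 \left(-80\right) = -10640$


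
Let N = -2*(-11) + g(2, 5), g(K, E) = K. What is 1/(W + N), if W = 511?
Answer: 1/535 ≈ 0.0018692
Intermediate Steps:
N = 24 (N = -2*(-11) + 2 = 22 + 2 = 24)
1/(W + N) = 1/(511 + 24) = 1/535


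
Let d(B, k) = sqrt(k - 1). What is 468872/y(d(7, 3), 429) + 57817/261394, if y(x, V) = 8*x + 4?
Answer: -4377096739/261394 + 234436*sqrt(2)/7 ≈ 30618.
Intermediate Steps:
d(B, k) = sqrt(-1 + k)
y(x, V) = 4 + 8*x
468872/y(d(7, 3), 429) + 57817/261394 = 468872/(4 + 8*sqrt(-1 + 3)) + 57817/261394 = 468872/(4 + 8*sqrt(2)) + 57817*(1/261394) = 468872/(4 + 8*sqrt(2)) + 57817/261394 = 57817/261394 + 468872/(4 + 8*sqrt(2))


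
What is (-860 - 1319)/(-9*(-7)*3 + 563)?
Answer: -2179/752 ≈ -2.8976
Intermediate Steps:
(-860 - 1319)/(-9*(-7)*3 + 563) = -2179/(63*3 + 563) = -2179/(189 + 563) = -2179/752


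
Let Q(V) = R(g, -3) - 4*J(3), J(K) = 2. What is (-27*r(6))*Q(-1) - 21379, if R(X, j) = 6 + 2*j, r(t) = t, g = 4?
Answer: -20083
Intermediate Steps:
Q(V) = -8 (Q(V) = (6 + 2*(-3)) - 4*2 = (6 - 6) - 8 = 0 - 8 = -8)
(-27*r(6))*Q(-1) - 21379 = -27*6*(-8) - 21379 = -162*(-8) - 21379 = 1296 - 21379 = -20083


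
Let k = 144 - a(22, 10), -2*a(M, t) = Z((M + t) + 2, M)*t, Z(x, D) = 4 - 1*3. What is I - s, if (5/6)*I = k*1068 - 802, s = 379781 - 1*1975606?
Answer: 1785821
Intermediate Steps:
Z(x, D) = 1 (Z(x, D) = 4 - 3 = 1)
a(M, t) = -t/2
k = 149 (k = 144 - (-1)*10/2 = 144 - 1*(-5) = 144 + 5 = 149)
s = -1595825 (s = 379781 - 1975606 = -1595825)
I = 189996 (I = 6*(149*1068 - 802)/5 = 6*(159132 - 802)/5 = (6/5)*158330 = 189996)
I - s = 189996 - 1*(-1595825) = 189996 + 1595825 = 1785821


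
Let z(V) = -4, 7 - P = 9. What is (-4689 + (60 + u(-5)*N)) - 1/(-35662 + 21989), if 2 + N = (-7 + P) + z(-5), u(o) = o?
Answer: -62266841/13673 ≈ -4554.0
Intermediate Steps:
P = -2 (P = 7 - 1*9 = 7 - 9 = -2)
N = -15 (N = -2 + ((-7 - 2) - 4) = -2 + (-9 - 4) = -2 - 13 = -15)
(-4689 + (60 + u(-5)*N)) - 1/(-35662 + 21989) = (-4689 + (60 - 5*(-15))) - 1/(-35662 + 21989) = (-4689 + (60 + 75)) - 1/(-13673) = (-4689 + 135) - 1*(-1/13673) = -4554 + 1/13673 = -62266841/13673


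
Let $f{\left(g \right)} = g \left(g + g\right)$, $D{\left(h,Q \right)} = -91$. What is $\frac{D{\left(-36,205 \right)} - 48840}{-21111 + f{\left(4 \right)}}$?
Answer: $\frac{48931}{21079} \approx 2.3213$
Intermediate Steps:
$f{\left(g \right)} = 2 g^{2}$ ($f{\left(g \right)} = g 2 g = 2 g^{2}$)
$\frac{D{\left(-36,205 \right)} - 48840}{-21111 + f{\left(4 \right)}} = \frac{-91 - 48840}{-21111 + 2 \cdot 4^{2}} = - \frac{48931}{-21111 + 2 \cdot 16} = - \frac{48931}{-21111 + 32} = - \frac{48931}{-21079} = \left(-48931\right) \left(- \frac{1}{21079}\right) = \frac{48931}{21079}$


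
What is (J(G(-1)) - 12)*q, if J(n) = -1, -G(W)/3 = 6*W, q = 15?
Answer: -195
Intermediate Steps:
G(W) = -18*W
(J(G(-1)) - 12)*q = (-1 - 12)*15 = -13*15 = -195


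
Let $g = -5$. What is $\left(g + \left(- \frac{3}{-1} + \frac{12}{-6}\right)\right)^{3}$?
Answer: $-64$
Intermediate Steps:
$\left(g + \left(- \frac{3}{-1} + \frac{12}{-6}\right)\right)^{3} = \left(-5 + \left(- \frac{3}{-1} + \frac{12}{-6}\right)\right)^{3} = \left(-5 + \left(\left(-3\right) \left(-1\right) + 12 \left(- \frac{1}{6}\right)\right)\right)^{3} = \left(-5 + \left(3 - 2\right)\right)^{3} = \left(-5 + 1\right)^{3} = \left(-4\right)^{3} = -64$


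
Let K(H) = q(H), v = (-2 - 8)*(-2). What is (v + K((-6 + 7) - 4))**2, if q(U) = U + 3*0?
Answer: 289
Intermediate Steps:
q(U) = U (q(U) = U + 0 = U)
v = 20 (v = -10*(-2) = 20)
K(H) = H
(v + K((-6 + 7) - 4))**2 = (20 + ((-6 + 7) - 4))**2 = (20 + (1 - 4))**2 = (20 - 3)**2 = 17**2 = 289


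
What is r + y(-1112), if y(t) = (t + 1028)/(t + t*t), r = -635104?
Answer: -196156951253/308858 ≈ -6.3510e+5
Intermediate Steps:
y(t) = (1028 + t)/(t + t²)
r + y(-1112) = -635104 + (1028 - 1112)/((-1112)*(1 - 1112)) = -635104 - 1/1112*(-84)/(-1111) = -635104 - 1/1112*(-1/1111)*(-84) = -635104 - 21/308858 = -196156951253/308858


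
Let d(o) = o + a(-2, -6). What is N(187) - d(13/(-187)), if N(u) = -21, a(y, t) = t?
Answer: -2792/187 ≈ -14.930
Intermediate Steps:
d(o) = -6 + o (d(o) = o - 6 = -6 + o)
N(187) - d(13/(-187)) = -21 - (-6 + 13/(-187)) = -21 - (-6 + 13*(-1/187)) = -21 - (-6 - 13/187) = -21 - 1*(-1135/187) = -21 + 1135/187 = -2792/187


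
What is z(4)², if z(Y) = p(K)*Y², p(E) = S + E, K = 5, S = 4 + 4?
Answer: 43264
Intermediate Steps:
S = 8
p(E) = 8 + E
z(Y) = 13*Y² (z(Y) = (8 + 5)*Y² = 13*Y²)
z(4)² = (13*4²)² = (13*16)² = 208² = 43264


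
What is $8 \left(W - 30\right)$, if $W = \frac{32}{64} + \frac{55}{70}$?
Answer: $- \frac{1608}{7} \approx -229.71$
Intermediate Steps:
$W = \frac{9}{7}$ ($W = 32 \cdot \frac{1}{64} + 55 \cdot \frac{1}{70} = \frac{1}{2} + \frac{11}{14} = \frac{9}{7} \approx 1.2857$)
$8 \left(W - 30\right) = 8 \left(\frac{9}{7} - 30\right) = 8 \left(- \frac{201}{7}\right) = - \frac{1608}{7}$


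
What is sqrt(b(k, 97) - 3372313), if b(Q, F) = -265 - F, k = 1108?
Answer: 5*I*sqrt(134907) ≈ 1836.5*I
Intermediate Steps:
sqrt(b(k, 97) - 3372313) = sqrt((-265 - 1*97) - 3372313) = sqrt((-265 - 97) - 3372313) = sqrt(-362 - 3372313) = sqrt(-3372675) = 5*I*sqrt(134907)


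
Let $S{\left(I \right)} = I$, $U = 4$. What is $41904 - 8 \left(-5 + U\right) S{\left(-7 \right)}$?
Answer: $41848$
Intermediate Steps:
$41904 - 8 \left(-5 + U\right) S{\left(-7 \right)} = 41904 - 8 \left(-5 + 4\right) \left(-7\right) = 41904 - 8 \left(-1\right) \left(-7\right) = 41904 - \left(-8\right) \left(-7\right) = 41904 - 56 = 41848$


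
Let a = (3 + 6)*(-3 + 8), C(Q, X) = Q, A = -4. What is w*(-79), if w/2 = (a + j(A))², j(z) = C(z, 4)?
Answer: -265598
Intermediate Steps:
a = 45 (a = 9*5 = 45)
j(z) = z
w = 3362 (w = 2*(45 - 4)² = 2*41² = 2*1681 = 3362)
w*(-79) = 3362*(-79) = -265598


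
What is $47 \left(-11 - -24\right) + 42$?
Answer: $653$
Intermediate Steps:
$47 \left(-11 - -24\right) + 42 = 47 \left(-11 + 24\right) + 42 = 47 \cdot 13 + 42 = 611 + 42 = 653$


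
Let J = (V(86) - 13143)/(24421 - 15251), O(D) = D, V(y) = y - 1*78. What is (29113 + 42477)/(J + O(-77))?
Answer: -26259212/28769 ≈ -912.76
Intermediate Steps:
V(y) = -78 + y (V(y) = y - 78 = -78 + y)
J = -2627/1834 (J = ((-78 + 86) - 13143)/(24421 - 15251) = (8 - 13143)/9170 = -13135*1/9170 = -2627/1834 ≈ -1.4324)
(29113 + 42477)/(J + O(-77)) = (29113 + 42477)/(-2627/1834 - 77) = 71590/(-143845/1834) = 71590*(-1834/143845) = -26259212/28769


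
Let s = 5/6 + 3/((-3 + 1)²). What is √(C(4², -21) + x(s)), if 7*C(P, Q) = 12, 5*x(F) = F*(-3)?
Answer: √3745/70 ≈ 0.87423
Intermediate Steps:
s = 19/12 (s = 5*(⅙) + 3/((-2)²) = ⅚ + 3/4 = ⅚ + 3*(¼) = ⅚ + ¾ = 19/12 ≈ 1.5833)
x(F) = -3*F/5 (x(F) = (F*(-3))/5 = (-3*F)/5 = -3*F/5)
C(P, Q) = 12/7 (C(P, Q) = (⅐)*12 = 12/7)
√(C(4², -21) + x(s)) = √(12/7 - ⅗*19/12) = √(12/7 - 19/20) = √(107/140) = √3745/70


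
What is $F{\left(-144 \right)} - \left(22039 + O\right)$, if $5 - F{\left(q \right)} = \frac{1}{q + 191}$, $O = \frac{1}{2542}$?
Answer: $- \frac{2632492705}{119474} \approx -22034.0$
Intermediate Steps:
$O = \frac{1}{2542} \approx 0.00039339$
$F{\left(q \right)} = 5 - \frac{1}{191 + q}$ ($F{\left(q \right)} = 5 - \frac{1}{q + 191} = 5 - \frac{1}{191 + q}$)
$F{\left(-144 \right)} - \left(22039 + O\right) = \frac{954 + 5 \left(-144\right)}{191 - 144} - \left(22039 + \frac{1}{2542}\right) = \frac{954 - 720}{47} - \frac{56023139}{2542} = \frac{1}{47} \cdot 234 - \frac{56023139}{2542} = \frac{234}{47} - \frac{56023139}{2542} = - \frac{2632492705}{119474}$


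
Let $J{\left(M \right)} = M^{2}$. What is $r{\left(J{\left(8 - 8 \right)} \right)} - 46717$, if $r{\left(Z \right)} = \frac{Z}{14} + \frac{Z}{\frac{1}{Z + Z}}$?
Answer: $-46717$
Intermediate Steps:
$r{\left(Z \right)} = 2 Z^{2} + \frac{Z}{14}$ ($r{\left(Z \right)} = Z \frac{1}{14} + \frac{Z}{\frac{1}{2 Z}} = \frac{Z}{14} + \frac{Z}{\frac{1}{2} \frac{1}{Z}} = \frac{Z}{14} + Z 2 Z = \frac{Z}{14} + 2 Z^{2} = 2 Z^{2} + \frac{Z}{14}$)
$r{\left(J{\left(8 - 8 \right)} \right)} - 46717 = \frac{\left(8 - 8\right)^{2} \left(1 + 28 \left(8 - 8\right)^{2}\right)}{14} - 46717 = \frac{0^{2} \left(1 + 28 \cdot 0^{2}\right)}{14} - 46717 = \frac{1}{14} \cdot 0 \left(1 + 28 \cdot 0\right) - 46717 = \frac{1}{14} \cdot 0 \left(1 + 0\right) - 46717 = \frac{1}{14} \cdot 0 \cdot 1 - 46717 = 0 - 46717 = -46717$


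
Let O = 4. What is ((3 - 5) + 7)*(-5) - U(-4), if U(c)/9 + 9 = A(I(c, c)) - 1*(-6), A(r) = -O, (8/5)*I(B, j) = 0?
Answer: 38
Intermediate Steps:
I(B, j) = 0 (I(B, j) = (5/8)*0 = 0)
A(r) = -4 (A(r) = -1*4 = -4)
U(c) = -63 (U(c) = -81 + 9*(-4 - 1*(-6)) = -81 + 9*(-4 + 6) = -81 + 9*2 = -81 + 18 = -63)
((3 - 5) + 7)*(-5) - U(-4) = ((3 - 5) + 7)*(-5) - 1*(-63) = (-2 + 7)*(-5) + 63 = 5*(-5) + 63 = -25 + 63 = 38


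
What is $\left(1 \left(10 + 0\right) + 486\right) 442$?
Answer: $219232$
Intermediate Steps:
$\left(1 \left(10 + 0\right) + 486\right) 442 = \left(1 \cdot 10 + 486\right) 442 = \left(10 + 486\right) 442 = 496 \cdot 442 = 219232$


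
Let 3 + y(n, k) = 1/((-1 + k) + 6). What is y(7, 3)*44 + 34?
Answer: -185/2 ≈ -92.500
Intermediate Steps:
y(n, k) = -3 + 1/(5 + k) (y(n, k) = -3 + 1/((-1 + k) + 6) = -3 + 1/(5 + k))
y(7, 3)*44 + 34 = ((-14 - 3*3)/(5 + 3))*44 + 34 = ((-14 - 9)/8)*44 + 34 = ((⅛)*(-23))*44 + 34 = -23/8*44 + 34 = -253/2 + 34 = -185/2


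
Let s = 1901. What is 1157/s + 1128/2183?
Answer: 4670059/4149883 ≈ 1.1253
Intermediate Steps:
1157/s + 1128/2183 = 1157/1901 + 1128/2183 = 4670059/4149883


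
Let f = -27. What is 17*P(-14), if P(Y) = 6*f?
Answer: -2754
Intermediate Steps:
P(Y) = -162 (P(Y) = 6*(-27) = -162)
17*P(-14) = 17*(-162) = -2754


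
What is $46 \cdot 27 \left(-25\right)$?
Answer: $-31050$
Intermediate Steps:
$46 \cdot 27 \left(-25\right) = 1242 \left(-25\right) = -31050$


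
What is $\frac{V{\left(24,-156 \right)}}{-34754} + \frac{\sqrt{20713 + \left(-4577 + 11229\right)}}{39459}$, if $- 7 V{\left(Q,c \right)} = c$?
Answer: $- \frac{78}{121639} + \frac{\sqrt{27365}}{39459} \approx 0.0035511$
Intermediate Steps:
$V{\left(Q,c \right)} = - \frac{c}{7}$
$\frac{V{\left(24,-156 \right)}}{-34754} + \frac{\sqrt{20713 + \left(-4577 + 11229\right)}}{39459} = \frac{\left(- \frac{1}{7}\right) \left(-156\right)}{-34754} + \frac{\sqrt{20713 + \left(-4577 + 11229\right)}}{39459} = \frac{156}{7} \left(- \frac{1}{34754}\right) + \sqrt{20713 + 6652} \cdot \frac{1}{39459} = - \frac{78}{121639} + \sqrt{27365} \cdot \frac{1}{39459} = - \frac{78}{121639} + \frac{\sqrt{27365}}{39459}$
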